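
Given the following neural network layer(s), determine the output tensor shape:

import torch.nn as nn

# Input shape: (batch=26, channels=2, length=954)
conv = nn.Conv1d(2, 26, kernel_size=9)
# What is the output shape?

Input shape: (26, 2, 954)
Output shape: (26, 26, 946)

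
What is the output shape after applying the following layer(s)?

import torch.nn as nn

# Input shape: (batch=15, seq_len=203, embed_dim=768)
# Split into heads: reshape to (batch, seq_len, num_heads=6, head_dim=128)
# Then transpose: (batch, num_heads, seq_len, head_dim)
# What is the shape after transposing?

Input shape: (15, 203, 768)
  -> after reshape: (15, 203, 6, 128)
Output shape: (15, 6, 203, 128)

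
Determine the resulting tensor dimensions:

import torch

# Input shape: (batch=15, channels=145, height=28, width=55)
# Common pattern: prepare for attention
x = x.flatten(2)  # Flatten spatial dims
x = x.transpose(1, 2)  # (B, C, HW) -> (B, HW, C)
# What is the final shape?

Input shape: (15, 145, 28, 55)
  -> after flatten(2): (15, 145, 1540)
Output shape: (15, 1540, 145)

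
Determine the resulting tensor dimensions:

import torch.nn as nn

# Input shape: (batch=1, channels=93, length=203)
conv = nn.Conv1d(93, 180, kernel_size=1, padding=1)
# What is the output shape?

Input shape: (1, 93, 203)
Output shape: (1, 180, 205)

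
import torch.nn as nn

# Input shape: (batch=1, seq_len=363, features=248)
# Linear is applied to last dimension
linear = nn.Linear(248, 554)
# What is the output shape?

Input shape: (1, 363, 248)
Output shape: (1, 363, 554)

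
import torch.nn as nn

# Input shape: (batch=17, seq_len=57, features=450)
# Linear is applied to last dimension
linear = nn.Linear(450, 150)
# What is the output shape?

Input shape: (17, 57, 450)
Output shape: (17, 57, 150)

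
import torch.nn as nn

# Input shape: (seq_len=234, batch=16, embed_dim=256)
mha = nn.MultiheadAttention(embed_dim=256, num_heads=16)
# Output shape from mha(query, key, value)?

Input shape: (234, 16, 256)
Output shape: (234, 16, 256)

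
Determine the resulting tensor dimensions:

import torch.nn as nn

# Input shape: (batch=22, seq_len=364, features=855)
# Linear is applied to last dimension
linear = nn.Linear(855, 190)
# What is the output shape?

Input shape: (22, 364, 855)
Output shape: (22, 364, 190)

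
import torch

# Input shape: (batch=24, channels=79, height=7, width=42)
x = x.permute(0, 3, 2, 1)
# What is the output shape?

Input shape: (24, 79, 7, 42)
Output shape: (24, 42, 7, 79)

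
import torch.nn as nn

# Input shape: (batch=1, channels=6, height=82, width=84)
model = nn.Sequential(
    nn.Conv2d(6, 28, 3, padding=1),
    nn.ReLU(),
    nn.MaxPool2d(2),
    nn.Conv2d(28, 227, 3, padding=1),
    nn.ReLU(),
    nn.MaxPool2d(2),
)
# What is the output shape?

Input shape: (1, 6, 82, 84)
  -> after first Conv2d: (1, 28, 82, 84)
  -> after first MaxPool2d: (1, 28, 41, 42)
  -> after second Conv2d: (1, 227, 41, 42)
Output shape: (1, 227, 20, 21)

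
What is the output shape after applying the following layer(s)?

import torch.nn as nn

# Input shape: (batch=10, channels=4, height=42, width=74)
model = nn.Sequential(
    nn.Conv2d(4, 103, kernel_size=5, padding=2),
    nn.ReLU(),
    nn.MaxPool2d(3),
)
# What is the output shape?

Input shape: (10, 4, 42, 74)
  -> after Conv2d: (10, 103, 42, 74)
  -> after ReLU: (10, 103, 42, 74)
Output shape: (10, 103, 14, 24)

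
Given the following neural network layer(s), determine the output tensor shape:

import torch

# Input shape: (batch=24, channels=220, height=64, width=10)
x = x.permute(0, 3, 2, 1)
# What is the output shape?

Input shape: (24, 220, 64, 10)
Output shape: (24, 10, 64, 220)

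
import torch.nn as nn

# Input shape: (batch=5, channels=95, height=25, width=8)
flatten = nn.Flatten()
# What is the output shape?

Input shape: (5, 95, 25, 8)
Output shape: (5, 19000)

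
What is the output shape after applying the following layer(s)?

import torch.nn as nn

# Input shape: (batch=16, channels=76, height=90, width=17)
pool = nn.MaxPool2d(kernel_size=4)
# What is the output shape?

Input shape: (16, 76, 90, 17)
Output shape: (16, 76, 22, 4)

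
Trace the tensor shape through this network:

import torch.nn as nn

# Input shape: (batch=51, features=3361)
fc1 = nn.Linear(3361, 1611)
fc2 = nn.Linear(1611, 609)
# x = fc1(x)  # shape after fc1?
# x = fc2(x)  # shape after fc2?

Input shape: (51, 3361)
  -> after fc1: (51, 1611)
Output shape: (51, 609)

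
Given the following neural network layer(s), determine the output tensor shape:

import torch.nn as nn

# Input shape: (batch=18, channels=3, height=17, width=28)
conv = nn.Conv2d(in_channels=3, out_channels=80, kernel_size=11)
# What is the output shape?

Input shape: (18, 3, 17, 28)
Output shape: (18, 80, 7, 18)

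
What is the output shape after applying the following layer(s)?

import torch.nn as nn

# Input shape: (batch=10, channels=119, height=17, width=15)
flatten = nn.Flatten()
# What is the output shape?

Input shape: (10, 119, 17, 15)
Output shape: (10, 30345)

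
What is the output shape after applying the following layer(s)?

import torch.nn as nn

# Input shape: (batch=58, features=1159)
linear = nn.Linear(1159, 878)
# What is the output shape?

Input shape: (58, 1159)
Output shape: (58, 878)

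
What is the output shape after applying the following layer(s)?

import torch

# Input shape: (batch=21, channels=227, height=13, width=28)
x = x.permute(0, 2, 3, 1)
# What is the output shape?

Input shape: (21, 227, 13, 28)
Output shape: (21, 13, 28, 227)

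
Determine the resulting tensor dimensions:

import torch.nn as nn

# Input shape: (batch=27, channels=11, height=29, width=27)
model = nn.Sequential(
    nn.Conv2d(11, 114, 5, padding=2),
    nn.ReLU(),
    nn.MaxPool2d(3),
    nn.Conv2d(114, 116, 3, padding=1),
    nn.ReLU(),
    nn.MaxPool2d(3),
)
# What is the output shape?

Input shape: (27, 11, 29, 27)
  -> after first Conv2d: (27, 114, 29, 27)
  -> after first MaxPool2d: (27, 114, 9, 9)
  -> after second Conv2d: (27, 116, 9, 9)
Output shape: (27, 116, 3, 3)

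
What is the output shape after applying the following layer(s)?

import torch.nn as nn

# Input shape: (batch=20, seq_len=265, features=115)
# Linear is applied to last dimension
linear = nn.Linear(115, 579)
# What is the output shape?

Input shape: (20, 265, 115)
Output shape: (20, 265, 579)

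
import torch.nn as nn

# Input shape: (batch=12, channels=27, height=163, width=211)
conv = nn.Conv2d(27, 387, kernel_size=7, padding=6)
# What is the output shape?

Input shape: (12, 27, 163, 211)
Output shape: (12, 387, 169, 217)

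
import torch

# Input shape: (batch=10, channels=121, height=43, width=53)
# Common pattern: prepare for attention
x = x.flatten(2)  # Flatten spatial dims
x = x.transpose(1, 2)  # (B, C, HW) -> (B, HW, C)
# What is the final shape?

Input shape: (10, 121, 43, 53)
  -> after flatten(2): (10, 121, 2279)
Output shape: (10, 2279, 121)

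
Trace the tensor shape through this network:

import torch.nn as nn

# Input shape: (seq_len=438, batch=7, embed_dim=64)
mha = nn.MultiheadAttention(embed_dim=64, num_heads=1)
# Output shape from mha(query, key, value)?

Input shape: (438, 7, 64)
Output shape: (438, 7, 64)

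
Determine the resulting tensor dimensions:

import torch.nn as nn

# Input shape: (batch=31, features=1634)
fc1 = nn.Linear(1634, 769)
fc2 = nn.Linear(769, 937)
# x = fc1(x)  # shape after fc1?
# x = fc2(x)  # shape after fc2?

Input shape: (31, 1634)
  -> after fc1: (31, 769)
Output shape: (31, 937)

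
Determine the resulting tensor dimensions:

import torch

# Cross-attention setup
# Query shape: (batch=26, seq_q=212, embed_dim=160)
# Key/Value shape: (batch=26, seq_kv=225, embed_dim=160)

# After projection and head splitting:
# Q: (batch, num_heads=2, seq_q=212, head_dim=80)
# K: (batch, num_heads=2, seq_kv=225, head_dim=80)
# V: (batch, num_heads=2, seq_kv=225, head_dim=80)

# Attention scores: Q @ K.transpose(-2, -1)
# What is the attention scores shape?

Input shape: (26, 212, 160)
Output shape: (26, 2, 212, 225)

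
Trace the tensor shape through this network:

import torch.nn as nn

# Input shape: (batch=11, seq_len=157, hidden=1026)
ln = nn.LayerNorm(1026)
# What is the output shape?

Input shape: (11, 157, 1026)
Output shape: (11, 157, 1026)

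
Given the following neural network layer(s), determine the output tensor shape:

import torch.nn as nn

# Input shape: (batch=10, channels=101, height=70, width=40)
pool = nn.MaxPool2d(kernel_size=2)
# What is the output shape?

Input shape: (10, 101, 70, 40)
Output shape: (10, 101, 35, 20)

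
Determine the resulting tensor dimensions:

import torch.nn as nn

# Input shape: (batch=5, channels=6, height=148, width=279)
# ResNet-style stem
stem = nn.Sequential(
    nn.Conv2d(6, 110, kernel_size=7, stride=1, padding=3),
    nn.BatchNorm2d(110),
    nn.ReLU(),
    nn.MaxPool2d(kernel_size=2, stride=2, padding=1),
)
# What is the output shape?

Input shape: (5, 6, 148, 279)
  -> after Conv2d 7x7 stride=1: (5, 110, 148, 279)
Output shape: (5, 110, 75, 140)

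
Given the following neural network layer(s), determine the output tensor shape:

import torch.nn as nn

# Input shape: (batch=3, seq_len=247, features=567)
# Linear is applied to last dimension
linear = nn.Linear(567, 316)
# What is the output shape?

Input shape: (3, 247, 567)
Output shape: (3, 247, 316)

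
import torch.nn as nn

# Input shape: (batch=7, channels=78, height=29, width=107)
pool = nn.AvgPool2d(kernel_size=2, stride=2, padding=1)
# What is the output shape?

Input shape: (7, 78, 29, 107)
Output shape: (7, 78, 15, 54)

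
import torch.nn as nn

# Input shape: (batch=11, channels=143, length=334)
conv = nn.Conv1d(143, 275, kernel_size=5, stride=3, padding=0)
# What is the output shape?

Input shape: (11, 143, 334)
Output shape: (11, 275, 110)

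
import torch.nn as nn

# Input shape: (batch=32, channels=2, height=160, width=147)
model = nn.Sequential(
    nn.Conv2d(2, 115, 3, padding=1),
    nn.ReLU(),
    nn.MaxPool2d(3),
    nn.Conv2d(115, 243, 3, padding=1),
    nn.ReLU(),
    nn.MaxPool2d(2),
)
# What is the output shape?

Input shape: (32, 2, 160, 147)
  -> after first Conv2d: (32, 115, 160, 147)
  -> after first MaxPool2d: (32, 115, 53, 49)
  -> after second Conv2d: (32, 243, 53, 49)
Output shape: (32, 243, 26, 24)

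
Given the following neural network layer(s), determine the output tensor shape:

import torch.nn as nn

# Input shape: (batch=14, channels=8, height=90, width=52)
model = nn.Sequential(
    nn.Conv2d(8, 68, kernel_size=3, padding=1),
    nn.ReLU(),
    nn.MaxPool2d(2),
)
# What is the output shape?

Input shape: (14, 8, 90, 52)
  -> after Conv2d: (14, 68, 90, 52)
  -> after ReLU: (14, 68, 90, 52)
Output shape: (14, 68, 45, 26)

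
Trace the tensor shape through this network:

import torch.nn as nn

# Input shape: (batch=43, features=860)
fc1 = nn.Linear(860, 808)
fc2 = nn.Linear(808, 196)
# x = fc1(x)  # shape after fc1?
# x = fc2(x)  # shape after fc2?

Input shape: (43, 860)
  -> after fc1: (43, 808)
Output shape: (43, 196)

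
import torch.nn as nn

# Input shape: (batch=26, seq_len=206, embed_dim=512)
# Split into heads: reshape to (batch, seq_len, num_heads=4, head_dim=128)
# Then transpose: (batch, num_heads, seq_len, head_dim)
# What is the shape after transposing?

Input shape: (26, 206, 512)
  -> after reshape: (26, 206, 4, 128)
Output shape: (26, 4, 206, 128)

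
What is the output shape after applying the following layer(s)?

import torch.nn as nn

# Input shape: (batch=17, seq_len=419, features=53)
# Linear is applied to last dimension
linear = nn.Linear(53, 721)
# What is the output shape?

Input shape: (17, 419, 53)
Output shape: (17, 419, 721)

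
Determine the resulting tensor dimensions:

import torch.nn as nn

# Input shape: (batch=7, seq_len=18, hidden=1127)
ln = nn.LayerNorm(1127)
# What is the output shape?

Input shape: (7, 18, 1127)
Output shape: (7, 18, 1127)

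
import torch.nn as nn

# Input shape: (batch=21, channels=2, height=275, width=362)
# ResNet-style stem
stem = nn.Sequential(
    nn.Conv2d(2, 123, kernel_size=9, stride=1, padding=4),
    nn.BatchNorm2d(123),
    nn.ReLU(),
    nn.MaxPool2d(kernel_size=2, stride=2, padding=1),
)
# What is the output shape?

Input shape: (21, 2, 275, 362)
  -> after Conv2d 9x9 stride=1: (21, 123, 275, 362)
Output shape: (21, 123, 138, 182)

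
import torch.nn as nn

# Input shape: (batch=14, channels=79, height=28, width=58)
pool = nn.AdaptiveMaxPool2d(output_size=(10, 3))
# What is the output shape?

Input shape: (14, 79, 28, 58)
Output shape: (14, 79, 10, 3)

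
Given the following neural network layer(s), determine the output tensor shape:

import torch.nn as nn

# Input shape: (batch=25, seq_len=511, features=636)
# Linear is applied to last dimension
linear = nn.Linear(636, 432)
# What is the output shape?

Input shape: (25, 511, 636)
Output shape: (25, 511, 432)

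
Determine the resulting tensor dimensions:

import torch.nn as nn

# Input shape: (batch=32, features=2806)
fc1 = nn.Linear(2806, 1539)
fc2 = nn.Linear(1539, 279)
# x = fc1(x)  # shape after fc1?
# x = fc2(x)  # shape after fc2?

Input shape: (32, 2806)
  -> after fc1: (32, 1539)
Output shape: (32, 279)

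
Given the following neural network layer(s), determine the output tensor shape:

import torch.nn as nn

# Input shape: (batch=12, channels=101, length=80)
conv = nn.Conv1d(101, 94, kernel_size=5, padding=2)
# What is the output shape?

Input shape: (12, 101, 80)
Output shape: (12, 94, 80)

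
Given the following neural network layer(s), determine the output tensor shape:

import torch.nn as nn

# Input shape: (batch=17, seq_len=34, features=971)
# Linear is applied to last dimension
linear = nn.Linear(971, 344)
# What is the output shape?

Input shape: (17, 34, 971)
Output shape: (17, 34, 344)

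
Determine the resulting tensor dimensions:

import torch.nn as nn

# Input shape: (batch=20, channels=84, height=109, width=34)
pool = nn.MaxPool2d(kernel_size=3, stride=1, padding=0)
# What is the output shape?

Input shape: (20, 84, 109, 34)
Output shape: (20, 84, 107, 32)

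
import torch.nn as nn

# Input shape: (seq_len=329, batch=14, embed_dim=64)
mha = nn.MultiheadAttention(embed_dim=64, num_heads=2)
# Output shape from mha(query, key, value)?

Input shape: (329, 14, 64)
Output shape: (329, 14, 64)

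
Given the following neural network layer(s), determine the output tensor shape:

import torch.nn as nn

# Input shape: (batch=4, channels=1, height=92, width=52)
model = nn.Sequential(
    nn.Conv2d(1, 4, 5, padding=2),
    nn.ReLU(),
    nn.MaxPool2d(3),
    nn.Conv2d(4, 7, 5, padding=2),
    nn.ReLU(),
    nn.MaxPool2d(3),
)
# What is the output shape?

Input shape: (4, 1, 92, 52)
  -> after first Conv2d: (4, 4, 92, 52)
  -> after first MaxPool2d: (4, 4, 30, 17)
  -> after second Conv2d: (4, 7, 30, 17)
Output shape: (4, 7, 10, 5)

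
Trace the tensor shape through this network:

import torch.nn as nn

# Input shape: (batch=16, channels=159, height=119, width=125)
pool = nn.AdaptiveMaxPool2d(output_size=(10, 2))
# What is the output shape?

Input shape: (16, 159, 119, 125)
Output shape: (16, 159, 10, 2)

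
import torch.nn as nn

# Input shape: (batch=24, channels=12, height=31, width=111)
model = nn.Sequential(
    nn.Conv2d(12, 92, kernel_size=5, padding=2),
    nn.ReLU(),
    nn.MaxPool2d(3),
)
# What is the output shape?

Input shape: (24, 12, 31, 111)
  -> after Conv2d: (24, 92, 31, 111)
  -> after ReLU: (24, 92, 31, 111)
Output shape: (24, 92, 10, 37)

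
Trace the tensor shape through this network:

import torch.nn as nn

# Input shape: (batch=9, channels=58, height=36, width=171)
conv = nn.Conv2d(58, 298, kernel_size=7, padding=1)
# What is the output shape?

Input shape: (9, 58, 36, 171)
Output shape: (9, 298, 32, 167)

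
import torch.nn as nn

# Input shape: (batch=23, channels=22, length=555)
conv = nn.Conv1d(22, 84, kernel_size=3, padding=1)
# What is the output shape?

Input shape: (23, 22, 555)
Output shape: (23, 84, 555)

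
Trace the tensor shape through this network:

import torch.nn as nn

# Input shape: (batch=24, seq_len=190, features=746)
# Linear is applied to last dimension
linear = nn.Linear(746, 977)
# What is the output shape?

Input shape: (24, 190, 746)
Output shape: (24, 190, 977)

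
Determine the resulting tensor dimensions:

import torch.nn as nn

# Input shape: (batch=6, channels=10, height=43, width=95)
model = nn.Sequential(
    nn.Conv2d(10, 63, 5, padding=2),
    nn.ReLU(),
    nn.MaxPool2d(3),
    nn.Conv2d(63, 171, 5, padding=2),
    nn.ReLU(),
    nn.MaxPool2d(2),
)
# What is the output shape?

Input shape: (6, 10, 43, 95)
  -> after first Conv2d: (6, 63, 43, 95)
  -> after first MaxPool2d: (6, 63, 14, 31)
  -> after second Conv2d: (6, 171, 14, 31)
Output shape: (6, 171, 7, 15)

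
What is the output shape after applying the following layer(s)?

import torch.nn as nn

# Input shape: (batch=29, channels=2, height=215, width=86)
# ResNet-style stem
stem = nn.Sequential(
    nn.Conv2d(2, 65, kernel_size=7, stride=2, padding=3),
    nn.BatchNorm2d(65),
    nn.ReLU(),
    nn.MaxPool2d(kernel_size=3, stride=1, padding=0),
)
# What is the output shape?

Input shape: (29, 2, 215, 86)
  -> after Conv2d 7x7 stride=2: (29, 65, 108, 43)
Output shape: (29, 65, 106, 41)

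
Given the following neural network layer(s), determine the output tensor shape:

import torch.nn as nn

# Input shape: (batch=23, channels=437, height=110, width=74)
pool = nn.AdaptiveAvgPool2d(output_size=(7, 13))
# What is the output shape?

Input shape: (23, 437, 110, 74)
Output shape: (23, 437, 7, 13)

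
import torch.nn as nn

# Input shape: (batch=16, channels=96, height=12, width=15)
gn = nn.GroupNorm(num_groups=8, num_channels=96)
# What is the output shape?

Input shape: (16, 96, 12, 15)
Output shape: (16, 96, 12, 15)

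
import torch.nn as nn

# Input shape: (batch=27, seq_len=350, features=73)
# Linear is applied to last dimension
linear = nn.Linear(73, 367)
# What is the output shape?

Input shape: (27, 350, 73)
Output shape: (27, 350, 367)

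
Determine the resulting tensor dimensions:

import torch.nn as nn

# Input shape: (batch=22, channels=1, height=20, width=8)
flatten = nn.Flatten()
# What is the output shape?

Input shape: (22, 1, 20, 8)
Output shape: (22, 160)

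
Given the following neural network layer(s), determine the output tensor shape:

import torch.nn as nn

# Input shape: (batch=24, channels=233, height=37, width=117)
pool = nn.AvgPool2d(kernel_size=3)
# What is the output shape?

Input shape: (24, 233, 37, 117)
Output shape: (24, 233, 12, 39)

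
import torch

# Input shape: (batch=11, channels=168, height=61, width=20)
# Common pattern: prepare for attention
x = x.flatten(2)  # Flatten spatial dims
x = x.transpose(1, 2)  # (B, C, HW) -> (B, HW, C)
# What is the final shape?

Input shape: (11, 168, 61, 20)
  -> after flatten(2): (11, 168, 1220)
Output shape: (11, 1220, 168)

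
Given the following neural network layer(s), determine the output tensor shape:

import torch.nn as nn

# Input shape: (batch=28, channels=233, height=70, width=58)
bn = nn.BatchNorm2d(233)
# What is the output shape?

Input shape: (28, 233, 70, 58)
Output shape: (28, 233, 70, 58)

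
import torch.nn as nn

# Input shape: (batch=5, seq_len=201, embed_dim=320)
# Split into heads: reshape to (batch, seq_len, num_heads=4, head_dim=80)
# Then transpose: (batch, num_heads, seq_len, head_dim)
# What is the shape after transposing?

Input shape: (5, 201, 320)
  -> after reshape: (5, 201, 4, 80)
Output shape: (5, 4, 201, 80)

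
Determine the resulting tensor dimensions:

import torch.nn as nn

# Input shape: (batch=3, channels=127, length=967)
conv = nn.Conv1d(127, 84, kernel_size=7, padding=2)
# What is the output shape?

Input shape: (3, 127, 967)
Output shape: (3, 84, 965)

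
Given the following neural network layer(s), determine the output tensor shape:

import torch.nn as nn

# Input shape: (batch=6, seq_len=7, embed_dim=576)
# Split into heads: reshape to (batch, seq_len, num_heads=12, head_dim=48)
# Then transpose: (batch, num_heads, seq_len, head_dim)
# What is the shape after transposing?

Input shape: (6, 7, 576)
  -> after reshape: (6, 7, 12, 48)
Output shape: (6, 12, 7, 48)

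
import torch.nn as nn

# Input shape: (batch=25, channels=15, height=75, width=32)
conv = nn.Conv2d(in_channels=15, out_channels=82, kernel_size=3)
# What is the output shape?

Input shape: (25, 15, 75, 32)
Output shape: (25, 82, 73, 30)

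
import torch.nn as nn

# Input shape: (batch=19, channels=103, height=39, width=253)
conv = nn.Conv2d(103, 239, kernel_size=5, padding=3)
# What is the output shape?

Input shape: (19, 103, 39, 253)
Output shape: (19, 239, 41, 255)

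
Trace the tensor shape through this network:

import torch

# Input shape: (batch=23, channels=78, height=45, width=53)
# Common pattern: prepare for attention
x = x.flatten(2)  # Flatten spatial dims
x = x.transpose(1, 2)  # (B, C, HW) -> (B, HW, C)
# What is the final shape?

Input shape: (23, 78, 45, 53)
  -> after flatten(2): (23, 78, 2385)
Output shape: (23, 2385, 78)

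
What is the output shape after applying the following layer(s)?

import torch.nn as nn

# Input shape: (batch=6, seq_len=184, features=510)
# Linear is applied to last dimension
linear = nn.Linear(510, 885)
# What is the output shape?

Input shape: (6, 184, 510)
Output shape: (6, 184, 885)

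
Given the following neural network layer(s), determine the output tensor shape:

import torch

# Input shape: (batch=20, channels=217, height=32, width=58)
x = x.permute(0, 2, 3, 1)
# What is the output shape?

Input shape: (20, 217, 32, 58)
Output shape: (20, 32, 58, 217)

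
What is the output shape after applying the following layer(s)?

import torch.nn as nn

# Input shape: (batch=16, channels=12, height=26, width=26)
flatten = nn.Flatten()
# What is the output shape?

Input shape: (16, 12, 26, 26)
Output shape: (16, 8112)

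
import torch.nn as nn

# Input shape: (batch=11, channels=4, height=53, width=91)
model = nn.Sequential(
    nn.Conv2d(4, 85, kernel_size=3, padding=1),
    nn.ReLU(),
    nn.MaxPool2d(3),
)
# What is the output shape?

Input shape: (11, 4, 53, 91)
  -> after Conv2d: (11, 85, 53, 91)
  -> after ReLU: (11, 85, 53, 91)
Output shape: (11, 85, 17, 30)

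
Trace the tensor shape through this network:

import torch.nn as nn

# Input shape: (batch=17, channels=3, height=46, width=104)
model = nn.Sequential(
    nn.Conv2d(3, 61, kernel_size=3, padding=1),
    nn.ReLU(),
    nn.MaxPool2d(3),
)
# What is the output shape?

Input shape: (17, 3, 46, 104)
  -> after Conv2d: (17, 61, 46, 104)
  -> after ReLU: (17, 61, 46, 104)
Output shape: (17, 61, 15, 34)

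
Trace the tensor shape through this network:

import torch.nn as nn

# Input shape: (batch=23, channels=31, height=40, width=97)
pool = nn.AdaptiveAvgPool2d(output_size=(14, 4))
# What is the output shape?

Input shape: (23, 31, 40, 97)
Output shape: (23, 31, 14, 4)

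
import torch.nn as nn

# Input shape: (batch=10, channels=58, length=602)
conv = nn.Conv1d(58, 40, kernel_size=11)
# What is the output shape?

Input shape: (10, 58, 602)
Output shape: (10, 40, 592)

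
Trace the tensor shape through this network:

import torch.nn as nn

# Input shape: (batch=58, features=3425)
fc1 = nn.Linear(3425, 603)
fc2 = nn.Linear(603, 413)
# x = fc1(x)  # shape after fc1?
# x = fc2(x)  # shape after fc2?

Input shape: (58, 3425)
  -> after fc1: (58, 603)
Output shape: (58, 413)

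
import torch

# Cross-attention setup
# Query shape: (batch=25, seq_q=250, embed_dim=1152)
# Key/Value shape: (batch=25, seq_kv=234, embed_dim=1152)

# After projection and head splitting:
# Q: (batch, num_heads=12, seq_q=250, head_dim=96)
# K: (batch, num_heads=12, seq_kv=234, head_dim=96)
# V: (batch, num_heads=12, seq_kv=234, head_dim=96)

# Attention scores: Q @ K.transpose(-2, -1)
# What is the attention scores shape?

Input shape: (25, 250, 1152)
Output shape: (25, 12, 250, 234)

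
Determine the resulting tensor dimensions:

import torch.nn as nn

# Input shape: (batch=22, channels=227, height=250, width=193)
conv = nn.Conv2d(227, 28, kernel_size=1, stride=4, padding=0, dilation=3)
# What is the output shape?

Input shape: (22, 227, 250, 193)
Output shape: (22, 28, 63, 49)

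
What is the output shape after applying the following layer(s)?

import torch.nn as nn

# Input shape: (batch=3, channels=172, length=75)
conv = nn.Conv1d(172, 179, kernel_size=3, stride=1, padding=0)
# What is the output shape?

Input shape: (3, 172, 75)
Output shape: (3, 179, 73)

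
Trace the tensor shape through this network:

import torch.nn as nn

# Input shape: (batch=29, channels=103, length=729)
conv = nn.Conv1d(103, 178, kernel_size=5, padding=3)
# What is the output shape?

Input shape: (29, 103, 729)
Output shape: (29, 178, 731)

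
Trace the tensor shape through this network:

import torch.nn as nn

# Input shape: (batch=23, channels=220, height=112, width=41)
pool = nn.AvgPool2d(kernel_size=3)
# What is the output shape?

Input shape: (23, 220, 112, 41)
Output shape: (23, 220, 37, 13)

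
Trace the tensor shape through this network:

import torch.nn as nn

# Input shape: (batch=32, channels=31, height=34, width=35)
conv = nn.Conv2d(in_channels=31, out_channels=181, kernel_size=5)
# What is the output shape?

Input shape: (32, 31, 34, 35)
Output shape: (32, 181, 30, 31)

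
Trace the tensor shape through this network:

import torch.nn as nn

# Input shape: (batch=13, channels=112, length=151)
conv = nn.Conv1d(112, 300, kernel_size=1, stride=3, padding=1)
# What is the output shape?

Input shape: (13, 112, 151)
Output shape: (13, 300, 51)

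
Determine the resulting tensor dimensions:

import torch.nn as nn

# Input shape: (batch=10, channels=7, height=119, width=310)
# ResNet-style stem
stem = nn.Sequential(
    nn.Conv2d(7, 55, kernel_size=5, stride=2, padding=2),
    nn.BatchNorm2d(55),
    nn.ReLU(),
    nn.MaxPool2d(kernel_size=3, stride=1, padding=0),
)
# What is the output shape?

Input shape: (10, 7, 119, 310)
  -> after Conv2d 5x5 stride=2: (10, 55, 60, 155)
Output shape: (10, 55, 58, 153)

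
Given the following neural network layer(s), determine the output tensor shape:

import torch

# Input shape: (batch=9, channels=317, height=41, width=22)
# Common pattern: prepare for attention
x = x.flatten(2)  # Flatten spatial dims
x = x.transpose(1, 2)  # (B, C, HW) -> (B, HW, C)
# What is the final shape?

Input shape: (9, 317, 41, 22)
  -> after flatten(2): (9, 317, 902)
Output shape: (9, 902, 317)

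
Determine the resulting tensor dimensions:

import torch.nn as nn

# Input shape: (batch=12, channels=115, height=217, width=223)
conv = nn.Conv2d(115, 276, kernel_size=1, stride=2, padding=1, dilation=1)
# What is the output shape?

Input shape: (12, 115, 217, 223)
Output shape: (12, 276, 110, 113)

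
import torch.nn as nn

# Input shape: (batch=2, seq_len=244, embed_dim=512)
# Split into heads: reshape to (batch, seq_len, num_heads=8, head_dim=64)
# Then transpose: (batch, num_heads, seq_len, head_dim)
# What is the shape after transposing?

Input shape: (2, 244, 512)
  -> after reshape: (2, 244, 8, 64)
Output shape: (2, 8, 244, 64)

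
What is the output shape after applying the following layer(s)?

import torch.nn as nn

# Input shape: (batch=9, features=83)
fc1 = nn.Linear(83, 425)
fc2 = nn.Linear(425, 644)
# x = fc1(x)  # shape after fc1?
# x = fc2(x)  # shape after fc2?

Input shape: (9, 83)
  -> after fc1: (9, 425)
Output shape: (9, 644)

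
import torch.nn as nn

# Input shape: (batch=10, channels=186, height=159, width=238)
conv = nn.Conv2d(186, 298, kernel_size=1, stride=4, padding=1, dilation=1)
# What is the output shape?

Input shape: (10, 186, 159, 238)
Output shape: (10, 298, 41, 60)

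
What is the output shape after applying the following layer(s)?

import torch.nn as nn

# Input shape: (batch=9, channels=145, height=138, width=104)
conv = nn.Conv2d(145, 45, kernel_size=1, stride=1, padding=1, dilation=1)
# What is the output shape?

Input shape: (9, 145, 138, 104)
Output shape: (9, 45, 140, 106)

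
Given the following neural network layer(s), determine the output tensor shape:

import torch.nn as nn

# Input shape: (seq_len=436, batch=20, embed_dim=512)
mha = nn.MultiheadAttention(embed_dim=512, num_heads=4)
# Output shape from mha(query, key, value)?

Input shape: (436, 20, 512)
Output shape: (436, 20, 512)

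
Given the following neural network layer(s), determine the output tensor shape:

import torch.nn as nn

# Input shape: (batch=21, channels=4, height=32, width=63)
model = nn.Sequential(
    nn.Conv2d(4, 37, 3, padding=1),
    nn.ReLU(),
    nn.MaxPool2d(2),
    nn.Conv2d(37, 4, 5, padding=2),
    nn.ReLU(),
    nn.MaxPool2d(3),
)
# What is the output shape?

Input shape: (21, 4, 32, 63)
  -> after first Conv2d: (21, 37, 32, 63)
  -> after first MaxPool2d: (21, 37, 16, 31)
  -> after second Conv2d: (21, 4, 16, 31)
Output shape: (21, 4, 5, 10)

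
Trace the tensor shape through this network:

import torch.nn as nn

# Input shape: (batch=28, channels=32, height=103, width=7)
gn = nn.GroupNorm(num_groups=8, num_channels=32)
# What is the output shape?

Input shape: (28, 32, 103, 7)
Output shape: (28, 32, 103, 7)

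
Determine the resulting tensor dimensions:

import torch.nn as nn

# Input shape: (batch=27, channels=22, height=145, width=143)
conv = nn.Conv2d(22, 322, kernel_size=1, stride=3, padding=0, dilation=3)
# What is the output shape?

Input shape: (27, 22, 145, 143)
Output shape: (27, 322, 49, 48)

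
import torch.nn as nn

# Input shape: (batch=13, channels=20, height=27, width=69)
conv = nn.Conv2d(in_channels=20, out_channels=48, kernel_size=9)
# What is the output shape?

Input shape: (13, 20, 27, 69)
Output shape: (13, 48, 19, 61)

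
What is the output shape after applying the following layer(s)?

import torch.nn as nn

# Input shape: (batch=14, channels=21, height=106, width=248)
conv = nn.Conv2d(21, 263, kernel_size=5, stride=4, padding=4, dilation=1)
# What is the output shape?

Input shape: (14, 21, 106, 248)
Output shape: (14, 263, 28, 63)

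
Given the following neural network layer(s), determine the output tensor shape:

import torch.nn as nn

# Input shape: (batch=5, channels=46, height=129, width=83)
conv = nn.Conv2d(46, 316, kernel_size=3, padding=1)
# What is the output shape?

Input shape: (5, 46, 129, 83)
Output shape: (5, 316, 129, 83)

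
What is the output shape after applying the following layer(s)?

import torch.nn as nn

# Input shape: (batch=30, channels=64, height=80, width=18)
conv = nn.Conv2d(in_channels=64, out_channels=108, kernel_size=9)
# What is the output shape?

Input shape: (30, 64, 80, 18)
Output shape: (30, 108, 72, 10)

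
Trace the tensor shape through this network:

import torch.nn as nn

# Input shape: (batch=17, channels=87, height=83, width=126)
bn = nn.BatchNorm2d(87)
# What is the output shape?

Input shape: (17, 87, 83, 126)
Output shape: (17, 87, 83, 126)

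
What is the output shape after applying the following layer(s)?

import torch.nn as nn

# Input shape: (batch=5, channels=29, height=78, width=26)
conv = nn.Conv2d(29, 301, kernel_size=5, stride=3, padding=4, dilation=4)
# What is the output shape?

Input shape: (5, 29, 78, 26)
Output shape: (5, 301, 24, 6)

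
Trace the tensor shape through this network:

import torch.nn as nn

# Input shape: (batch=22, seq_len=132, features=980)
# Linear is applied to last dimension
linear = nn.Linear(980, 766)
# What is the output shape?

Input shape: (22, 132, 980)
Output shape: (22, 132, 766)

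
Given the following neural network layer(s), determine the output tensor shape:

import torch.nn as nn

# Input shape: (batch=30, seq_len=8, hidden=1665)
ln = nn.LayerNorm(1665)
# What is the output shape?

Input shape: (30, 8, 1665)
Output shape: (30, 8, 1665)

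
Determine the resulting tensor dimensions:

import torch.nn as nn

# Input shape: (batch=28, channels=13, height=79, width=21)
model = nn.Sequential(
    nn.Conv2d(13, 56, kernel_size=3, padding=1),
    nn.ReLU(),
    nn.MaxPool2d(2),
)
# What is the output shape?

Input shape: (28, 13, 79, 21)
  -> after Conv2d: (28, 56, 79, 21)
  -> after ReLU: (28, 56, 79, 21)
Output shape: (28, 56, 39, 10)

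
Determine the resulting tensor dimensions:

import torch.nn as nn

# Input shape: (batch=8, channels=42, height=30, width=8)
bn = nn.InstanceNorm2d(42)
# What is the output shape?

Input shape: (8, 42, 30, 8)
Output shape: (8, 42, 30, 8)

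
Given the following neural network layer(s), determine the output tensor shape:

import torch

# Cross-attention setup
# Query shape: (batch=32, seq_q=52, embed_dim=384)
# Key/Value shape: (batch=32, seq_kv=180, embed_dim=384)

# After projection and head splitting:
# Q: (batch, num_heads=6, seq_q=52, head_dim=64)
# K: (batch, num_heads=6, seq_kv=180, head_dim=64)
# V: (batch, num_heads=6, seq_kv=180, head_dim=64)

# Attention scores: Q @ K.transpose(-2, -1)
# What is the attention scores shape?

Input shape: (32, 52, 384)
Output shape: (32, 6, 52, 180)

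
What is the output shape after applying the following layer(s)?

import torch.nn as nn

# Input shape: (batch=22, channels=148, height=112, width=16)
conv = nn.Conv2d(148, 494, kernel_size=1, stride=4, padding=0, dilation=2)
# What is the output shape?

Input shape: (22, 148, 112, 16)
Output shape: (22, 494, 28, 4)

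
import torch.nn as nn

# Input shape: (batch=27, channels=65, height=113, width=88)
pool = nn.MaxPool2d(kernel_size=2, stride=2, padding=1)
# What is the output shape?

Input shape: (27, 65, 113, 88)
Output shape: (27, 65, 57, 45)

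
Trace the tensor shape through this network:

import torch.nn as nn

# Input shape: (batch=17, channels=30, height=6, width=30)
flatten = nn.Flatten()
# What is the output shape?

Input shape: (17, 30, 6, 30)
Output shape: (17, 5400)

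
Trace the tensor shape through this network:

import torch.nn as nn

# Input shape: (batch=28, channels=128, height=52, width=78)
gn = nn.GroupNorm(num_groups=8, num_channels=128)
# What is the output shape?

Input shape: (28, 128, 52, 78)
Output shape: (28, 128, 52, 78)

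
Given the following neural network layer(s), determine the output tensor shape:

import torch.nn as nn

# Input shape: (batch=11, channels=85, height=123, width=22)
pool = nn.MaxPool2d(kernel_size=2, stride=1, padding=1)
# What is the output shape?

Input shape: (11, 85, 123, 22)
Output shape: (11, 85, 124, 23)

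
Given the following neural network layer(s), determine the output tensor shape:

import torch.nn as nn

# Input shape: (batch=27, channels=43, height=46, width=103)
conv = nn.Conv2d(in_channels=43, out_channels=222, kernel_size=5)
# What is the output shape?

Input shape: (27, 43, 46, 103)
Output shape: (27, 222, 42, 99)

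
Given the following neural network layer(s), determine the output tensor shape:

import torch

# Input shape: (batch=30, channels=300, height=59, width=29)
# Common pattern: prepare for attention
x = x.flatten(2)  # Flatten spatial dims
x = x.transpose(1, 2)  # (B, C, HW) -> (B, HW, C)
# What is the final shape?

Input shape: (30, 300, 59, 29)
  -> after flatten(2): (30, 300, 1711)
Output shape: (30, 1711, 300)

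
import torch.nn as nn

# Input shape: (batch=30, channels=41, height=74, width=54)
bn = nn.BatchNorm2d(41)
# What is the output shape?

Input shape: (30, 41, 74, 54)
Output shape: (30, 41, 74, 54)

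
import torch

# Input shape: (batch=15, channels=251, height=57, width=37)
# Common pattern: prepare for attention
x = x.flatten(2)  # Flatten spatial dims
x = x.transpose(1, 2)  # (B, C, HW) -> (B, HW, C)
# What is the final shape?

Input shape: (15, 251, 57, 37)
  -> after flatten(2): (15, 251, 2109)
Output shape: (15, 2109, 251)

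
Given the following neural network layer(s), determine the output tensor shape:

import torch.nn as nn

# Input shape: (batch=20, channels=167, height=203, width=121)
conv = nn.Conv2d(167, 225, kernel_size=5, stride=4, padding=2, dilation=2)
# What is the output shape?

Input shape: (20, 167, 203, 121)
Output shape: (20, 225, 50, 30)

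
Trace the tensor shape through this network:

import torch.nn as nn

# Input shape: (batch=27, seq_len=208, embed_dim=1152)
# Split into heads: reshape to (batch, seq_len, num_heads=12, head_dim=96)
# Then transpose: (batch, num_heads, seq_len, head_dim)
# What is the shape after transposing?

Input shape: (27, 208, 1152)
  -> after reshape: (27, 208, 12, 96)
Output shape: (27, 12, 208, 96)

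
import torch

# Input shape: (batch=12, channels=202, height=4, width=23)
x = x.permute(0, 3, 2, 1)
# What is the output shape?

Input shape: (12, 202, 4, 23)
Output shape: (12, 23, 4, 202)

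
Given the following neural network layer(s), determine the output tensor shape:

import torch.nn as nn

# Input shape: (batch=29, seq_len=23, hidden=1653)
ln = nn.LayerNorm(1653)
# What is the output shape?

Input shape: (29, 23, 1653)
Output shape: (29, 23, 1653)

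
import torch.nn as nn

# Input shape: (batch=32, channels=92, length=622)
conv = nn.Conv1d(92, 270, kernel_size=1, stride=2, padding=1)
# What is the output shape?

Input shape: (32, 92, 622)
Output shape: (32, 270, 312)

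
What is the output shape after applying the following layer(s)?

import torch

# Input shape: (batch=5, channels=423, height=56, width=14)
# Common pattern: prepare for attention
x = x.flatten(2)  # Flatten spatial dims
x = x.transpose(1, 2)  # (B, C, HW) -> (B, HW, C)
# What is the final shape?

Input shape: (5, 423, 56, 14)
  -> after flatten(2): (5, 423, 784)
Output shape: (5, 784, 423)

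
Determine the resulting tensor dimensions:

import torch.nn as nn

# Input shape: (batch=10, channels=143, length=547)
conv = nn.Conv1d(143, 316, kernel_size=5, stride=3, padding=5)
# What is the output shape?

Input shape: (10, 143, 547)
Output shape: (10, 316, 185)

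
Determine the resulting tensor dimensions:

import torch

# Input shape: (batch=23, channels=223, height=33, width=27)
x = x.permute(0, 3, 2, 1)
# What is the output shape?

Input shape: (23, 223, 33, 27)
Output shape: (23, 27, 33, 223)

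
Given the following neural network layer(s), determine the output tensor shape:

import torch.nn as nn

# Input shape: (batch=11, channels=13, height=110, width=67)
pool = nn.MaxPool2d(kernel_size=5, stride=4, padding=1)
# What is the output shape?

Input shape: (11, 13, 110, 67)
Output shape: (11, 13, 27, 17)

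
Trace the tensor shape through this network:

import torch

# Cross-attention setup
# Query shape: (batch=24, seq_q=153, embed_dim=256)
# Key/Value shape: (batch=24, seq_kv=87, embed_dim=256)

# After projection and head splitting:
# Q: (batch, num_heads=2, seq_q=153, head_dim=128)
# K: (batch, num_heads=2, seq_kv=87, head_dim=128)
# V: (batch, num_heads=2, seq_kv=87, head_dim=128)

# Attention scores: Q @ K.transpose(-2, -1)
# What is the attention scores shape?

Input shape: (24, 153, 256)
Output shape: (24, 2, 153, 87)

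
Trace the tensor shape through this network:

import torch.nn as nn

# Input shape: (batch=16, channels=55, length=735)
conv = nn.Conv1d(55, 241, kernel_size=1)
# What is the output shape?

Input shape: (16, 55, 735)
Output shape: (16, 241, 735)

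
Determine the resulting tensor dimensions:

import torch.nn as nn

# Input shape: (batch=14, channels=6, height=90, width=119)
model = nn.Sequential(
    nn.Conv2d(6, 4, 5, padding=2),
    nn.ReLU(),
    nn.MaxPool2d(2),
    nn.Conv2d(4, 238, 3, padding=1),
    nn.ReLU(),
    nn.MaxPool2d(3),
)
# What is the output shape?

Input shape: (14, 6, 90, 119)
  -> after first Conv2d: (14, 4, 90, 119)
  -> after first MaxPool2d: (14, 4, 45, 59)
  -> after second Conv2d: (14, 238, 45, 59)
Output shape: (14, 238, 15, 19)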